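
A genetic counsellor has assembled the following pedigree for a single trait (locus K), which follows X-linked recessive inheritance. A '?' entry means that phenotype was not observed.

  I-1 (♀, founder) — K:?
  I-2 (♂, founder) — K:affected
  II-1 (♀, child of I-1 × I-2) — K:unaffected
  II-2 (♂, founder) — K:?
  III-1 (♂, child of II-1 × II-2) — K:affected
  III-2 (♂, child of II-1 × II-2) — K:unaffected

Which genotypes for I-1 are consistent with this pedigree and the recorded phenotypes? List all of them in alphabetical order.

K/I-1 ? ·: X^KX^K|X^KX^k
K/I-2 aff ·: X^kY
K/II-1 un I-1×I-2: X^KX^k
K/II-2 ? ·: X^KY|X^kY
K/III-1 aff II-1×II-2: X^kY
K/III-2 un II-1×II-2: X^KY
⇒ K over [I-1,I-2,II-1,II-2,III-1,III-2]: 4 consistent

I-1 ∈ {X^KX^K, X^KX^k}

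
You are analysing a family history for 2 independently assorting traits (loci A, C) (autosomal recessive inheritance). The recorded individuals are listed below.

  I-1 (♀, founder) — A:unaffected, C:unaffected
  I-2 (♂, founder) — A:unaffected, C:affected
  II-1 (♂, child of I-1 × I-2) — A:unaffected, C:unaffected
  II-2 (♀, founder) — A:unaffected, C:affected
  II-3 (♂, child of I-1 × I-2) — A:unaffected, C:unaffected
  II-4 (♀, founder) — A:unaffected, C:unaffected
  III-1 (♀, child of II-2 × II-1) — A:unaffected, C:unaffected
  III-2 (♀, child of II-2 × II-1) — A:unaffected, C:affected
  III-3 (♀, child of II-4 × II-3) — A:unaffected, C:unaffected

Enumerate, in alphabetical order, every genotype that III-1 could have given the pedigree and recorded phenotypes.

A/I-1 un ·: AA|Aa
A/I-2 un ·: AA|Aa
A/II-1 un I-1×I-2: AA|Aa
A/II-2 un ·: AA|Aa
A/II-3 un I-1×I-2: AA|Aa
A/II-4 un ·: AA|Aa
A/III-1 un II-2×II-1: AA|Aa
A/III-2 un II-2×II-1: AA|Aa
A/III-3 un II-4×II-3: AA|Aa
⇒ A over [I-1,I-2,II-1,II-2,II-3,II-4,III-1,III-2,III-3]: 288 consistent
C/I-1 un ·: CC|Cc
C/I-2 aff ·: cc
C/II-1 un I-1×I-2: Cc
C/II-2 aff ·: cc
C/II-3 un I-1×I-2: Cc
C/II-4 un ·: CC|Cc
C/III-1 un II-2×II-1: Cc
C/III-2 aff II-2×II-1: cc
C/III-3 un II-4×II-3: CC|Cc
⇒ C over [I-1,I-2,II-1,II-2,II-3,II-4,III-1,III-2,III-3]: 8 consistent

III-1 ∈ {AA Cc, Aa Cc}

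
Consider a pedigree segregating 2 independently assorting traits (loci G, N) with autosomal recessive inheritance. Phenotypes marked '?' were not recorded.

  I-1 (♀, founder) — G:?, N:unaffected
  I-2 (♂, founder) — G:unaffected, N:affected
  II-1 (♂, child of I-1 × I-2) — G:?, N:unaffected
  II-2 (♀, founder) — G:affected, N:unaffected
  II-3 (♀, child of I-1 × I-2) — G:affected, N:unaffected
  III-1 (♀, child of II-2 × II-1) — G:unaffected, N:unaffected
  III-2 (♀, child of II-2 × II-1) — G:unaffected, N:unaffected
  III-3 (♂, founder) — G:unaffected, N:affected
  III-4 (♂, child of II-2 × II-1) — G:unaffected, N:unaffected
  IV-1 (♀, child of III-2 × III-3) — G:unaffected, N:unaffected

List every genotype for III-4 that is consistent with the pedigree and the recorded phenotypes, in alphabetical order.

III-4 ∈ {Gg NN, Gg Nn}

G/I-1 ? ·: Gg|gg
G/I-2 un ·: Gg
G/II-1 ? I-1×I-2: GG|Gg
G/II-2 aff ·: gg
G/II-3 aff I-1×I-2: gg
G/III-1 un II-2×II-1: Gg
G/III-2 un II-2×II-1: Gg
G/III-3 un ·: GG|Gg
G/III-4 un II-2×II-1: Gg
G/IV-1 un III-2×III-3: GG|Gg
⇒ G over [I-1,I-2,II-1,II-2,II-3,III-1,III-2,III-3,III-4,IV-1]: 12 consistent
N/I-1 un ·: NN|Nn
N/I-2 aff ·: nn
N/II-1 un I-1×I-2: Nn
N/II-2 un ·: NN|Nn
N/II-3 un I-1×I-2: Nn
N/III-1 un II-2×II-1: NN|Nn
N/III-2 un II-2×II-1: NN|Nn
N/III-3 aff ·: nn
N/III-4 un II-2×II-1: NN|Nn
N/IV-1 un III-2×III-3: Nn
⇒ N over [I-1,I-2,II-1,II-2,II-3,III-1,III-2,III-3,III-4,IV-1]: 32 consistent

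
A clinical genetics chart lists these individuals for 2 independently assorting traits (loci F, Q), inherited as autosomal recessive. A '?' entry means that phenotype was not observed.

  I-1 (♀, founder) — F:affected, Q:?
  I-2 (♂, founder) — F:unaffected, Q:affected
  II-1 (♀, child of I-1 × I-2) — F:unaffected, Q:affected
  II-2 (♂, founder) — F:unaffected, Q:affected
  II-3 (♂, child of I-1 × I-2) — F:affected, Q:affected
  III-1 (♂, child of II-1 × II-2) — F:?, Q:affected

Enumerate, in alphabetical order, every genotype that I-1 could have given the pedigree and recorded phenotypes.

F/I-1 aff ·: ff
F/I-2 un ·: Ff
F/II-1 un I-1×I-2: Ff
F/II-2 un ·: FF|Ff
F/II-3 aff I-1×I-2: ff
F/III-1 ? II-1×II-2: FF|Ff|ff
⇒ F over [I-1,I-2,II-1,II-2,II-3,III-1]: 5 consistent
Q/I-1 ? ·: Qq|qq
Q/I-2 aff ·: qq
Q/II-1 aff I-1×I-2: qq
Q/II-2 aff ·: qq
Q/II-3 aff I-1×I-2: qq
Q/III-1 aff II-1×II-2: qq
⇒ Q over [I-1,I-2,II-1,II-2,II-3,III-1]: 2 consistent

I-1 ∈ {ff Qq, ff qq}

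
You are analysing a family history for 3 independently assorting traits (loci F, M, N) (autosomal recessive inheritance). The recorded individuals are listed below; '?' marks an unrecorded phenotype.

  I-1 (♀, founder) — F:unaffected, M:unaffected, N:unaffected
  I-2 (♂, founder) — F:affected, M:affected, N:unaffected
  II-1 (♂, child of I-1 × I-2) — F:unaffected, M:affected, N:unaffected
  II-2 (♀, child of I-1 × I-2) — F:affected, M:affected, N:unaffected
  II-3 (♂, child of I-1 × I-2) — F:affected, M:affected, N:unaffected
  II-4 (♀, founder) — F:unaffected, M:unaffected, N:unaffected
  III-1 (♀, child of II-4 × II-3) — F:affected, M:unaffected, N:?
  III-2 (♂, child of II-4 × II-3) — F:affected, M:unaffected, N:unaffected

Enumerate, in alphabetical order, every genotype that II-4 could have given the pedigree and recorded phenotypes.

F/I-1 un ·: Ff
F/I-2 aff ·: ff
F/II-1 un I-1×I-2: Ff
F/II-2 aff I-1×I-2: ff
F/II-3 aff I-1×I-2: ff
F/II-4 un ·: Ff
F/III-1 aff II-4×II-3: ff
F/III-2 aff II-4×II-3: ff
⇒ F over [I-1,I-2,II-1,II-2,II-3,II-4,III-1,III-2]: 1 consistent
M/I-1 un ·: Mm
M/I-2 aff ·: mm
M/II-1 aff I-1×I-2: mm
M/II-2 aff I-1×I-2: mm
M/II-3 aff I-1×I-2: mm
M/II-4 un ·: MM|Mm
M/III-1 un II-4×II-3: Mm
M/III-2 un II-4×II-3: Mm
⇒ M over [I-1,I-2,II-1,II-2,II-3,II-4,III-1,III-2]: 2 consistent
N/I-1 un ·: NN|Nn
N/I-2 un ·: NN|Nn
N/II-1 un I-1×I-2: NN|Nn
N/II-2 un I-1×I-2: NN|Nn
N/II-3 un I-1×I-2: NN|Nn
N/II-4 un ·: NN|Nn
N/III-1 ? II-4×II-3: NN|Nn|nn
N/III-2 un II-4×II-3: NN|Nn
⇒ N over [I-1,I-2,II-1,II-2,II-3,II-4,III-1,III-2]: 185 consistent

II-4 ∈ {Ff MM NN, Ff MM Nn, Ff Mm NN, Ff Mm Nn}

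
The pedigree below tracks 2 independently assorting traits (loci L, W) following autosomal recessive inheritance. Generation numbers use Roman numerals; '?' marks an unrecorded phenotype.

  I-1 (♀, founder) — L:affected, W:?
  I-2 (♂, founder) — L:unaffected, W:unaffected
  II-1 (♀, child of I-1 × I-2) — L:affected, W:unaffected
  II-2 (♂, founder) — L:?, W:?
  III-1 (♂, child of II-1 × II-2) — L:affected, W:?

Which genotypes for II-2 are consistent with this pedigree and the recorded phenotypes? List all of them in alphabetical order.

L/I-1 aff ·: ll
L/I-2 un ·: Ll
L/II-1 aff I-1×I-2: ll
L/II-2 ? ·: Ll|ll
L/III-1 aff II-1×II-2: ll
⇒ L over [I-1,I-2,II-1,II-2,III-1]: 2 consistent
W/I-1 ? ·: WW|Ww|ww
W/I-2 un ·: WW|Ww
W/II-1 un I-1×I-2: WW|Ww
W/II-2 ? ·: WW|Ww|ww
W/III-1 ? II-1×II-2: WW|Ww|ww
⇒ W over [I-1,I-2,II-1,II-2,III-1]: 51 consistent

II-2 ∈ {Ll WW, Ll Ww, Ll ww, ll WW, ll Ww, ll ww}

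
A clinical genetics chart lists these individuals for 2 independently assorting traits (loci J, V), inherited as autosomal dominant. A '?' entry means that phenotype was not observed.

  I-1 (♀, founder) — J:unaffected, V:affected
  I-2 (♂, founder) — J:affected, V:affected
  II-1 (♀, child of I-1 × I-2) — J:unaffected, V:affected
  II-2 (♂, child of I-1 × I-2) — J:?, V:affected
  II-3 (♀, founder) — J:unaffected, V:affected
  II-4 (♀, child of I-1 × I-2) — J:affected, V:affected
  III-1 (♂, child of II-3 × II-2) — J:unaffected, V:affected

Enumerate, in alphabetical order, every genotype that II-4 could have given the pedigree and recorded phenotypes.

J/I-1 un ·: jj
J/I-2 aff ·: Jj
J/II-1 un I-1×I-2: jj
J/II-2 ? I-1×I-2: jj|Jj
J/II-3 un ·: jj
J/II-4 aff I-1×I-2: Jj
J/III-1 un II-3×II-2: jj
⇒ J over [I-1,I-2,II-1,II-2,II-3,II-4,III-1]: 2 consistent
V/I-1 aff ·: Vv|VV
V/I-2 aff ·: Vv|VV
V/II-1 aff I-1×I-2: Vv|VV
V/II-2 aff I-1×I-2: Vv|VV
V/II-3 aff ·: Vv|VV
V/II-4 aff I-1×I-2: Vv|VV
V/III-1 aff II-3×II-2: Vv|VV
⇒ V over [I-1,I-2,II-1,II-2,II-3,II-4,III-1]: 87 consistent

II-4 ∈ {Jj VV, Jj Vv}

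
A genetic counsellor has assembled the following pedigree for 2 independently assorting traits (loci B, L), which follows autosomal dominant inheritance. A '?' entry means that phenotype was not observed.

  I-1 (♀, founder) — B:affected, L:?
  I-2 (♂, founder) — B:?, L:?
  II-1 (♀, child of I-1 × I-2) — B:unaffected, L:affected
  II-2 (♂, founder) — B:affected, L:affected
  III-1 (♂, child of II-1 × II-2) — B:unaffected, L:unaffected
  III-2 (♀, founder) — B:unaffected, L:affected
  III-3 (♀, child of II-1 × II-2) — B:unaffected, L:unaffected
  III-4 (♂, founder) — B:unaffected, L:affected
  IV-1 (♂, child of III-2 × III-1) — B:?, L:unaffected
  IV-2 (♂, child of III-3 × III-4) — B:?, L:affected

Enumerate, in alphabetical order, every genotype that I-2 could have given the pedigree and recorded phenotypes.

B/I-1 aff ·: Bb
B/I-2 ? ·: bb|Bb
B/II-1 un I-1×I-2: bb
B/II-2 aff ·: Bb
B/III-1 un II-1×II-2: bb
B/III-2 un ·: bb
B/III-3 un II-1×II-2: bb
B/III-4 un ·: bb
B/IV-1 ? III-2×III-1: bb
B/IV-2 ? III-3×III-4: bb
⇒ B over [I-1,I-2,II-1,II-2,III-1,III-2,III-3,III-4,IV-1,IV-2]: 2 consistent
L/I-1 ? ·: ll|Ll|LL
L/I-2 ? ·: ll|Ll|LL
L/II-1 aff I-1×I-2: Ll
L/II-2 aff ·: Ll
L/III-1 un II-1×II-2: ll
L/III-2 aff ·: Ll
L/III-3 un II-1×II-2: ll
L/III-4 aff ·: Ll|LL
L/IV-1 un III-2×III-1: ll
L/IV-2 aff III-3×III-4: Ll
⇒ L over [I-1,I-2,II-1,II-2,III-1,III-2,III-3,III-4,IV-1,IV-2]: 14 consistent

I-2 ∈ {Bb LL, Bb Ll, Bb ll, bb LL, bb Ll, bb ll}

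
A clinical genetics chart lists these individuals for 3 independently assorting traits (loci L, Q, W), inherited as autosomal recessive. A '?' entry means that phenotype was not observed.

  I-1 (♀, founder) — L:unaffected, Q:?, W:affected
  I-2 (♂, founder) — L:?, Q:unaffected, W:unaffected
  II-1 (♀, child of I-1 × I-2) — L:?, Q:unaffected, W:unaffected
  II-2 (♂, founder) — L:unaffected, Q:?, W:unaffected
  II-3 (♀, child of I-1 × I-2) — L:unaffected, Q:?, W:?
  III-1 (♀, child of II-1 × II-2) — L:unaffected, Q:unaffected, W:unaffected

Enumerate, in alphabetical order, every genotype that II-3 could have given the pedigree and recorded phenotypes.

L/I-1 un ·: LL|Ll
L/I-2 ? ·: LL|Ll|ll
L/II-1 ? I-1×I-2: LL|Ll|ll
L/II-2 un ·: LL|Ll
L/II-3 un I-1×I-2: LL|Ll
L/III-1 un II-1×II-2: LL|Ll
⇒ L over [I-1,I-2,II-1,II-2,II-3,III-1]: 59 consistent
Q/I-1 ? ·: QQ|Qq|qq
Q/I-2 un ·: QQ|Qq
Q/II-1 un I-1×I-2: QQ|Qq
Q/II-2 ? ·: QQ|Qq|qq
Q/II-3 ? I-1×I-2: QQ|Qq|qq
Q/III-1 un II-1×II-2: QQ|Qq
⇒ Q over [I-1,I-2,II-1,II-2,II-3,III-1]: 82 consistent
W/I-1 aff ·: ww
W/I-2 un ·: WW|Ww
W/II-1 un I-1×I-2: Ww
W/II-2 un ·: WW|Ww
W/II-3 ? I-1×I-2: Ww|ww
W/III-1 un II-1×II-2: WW|Ww
⇒ W over [I-1,I-2,II-1,II-2,II-3,III-1]: 12 consistent

II-3 ∈ {LL QQ Ww, LL QQ ww, LL Qq Ww, LL Qq ww, LL qq Ww, LL qq ww, Ll QQ Ww, Ll QQ ww, Ll Qq Ww, Ll Qq ww, Ll qq Ww, Ll qq ww}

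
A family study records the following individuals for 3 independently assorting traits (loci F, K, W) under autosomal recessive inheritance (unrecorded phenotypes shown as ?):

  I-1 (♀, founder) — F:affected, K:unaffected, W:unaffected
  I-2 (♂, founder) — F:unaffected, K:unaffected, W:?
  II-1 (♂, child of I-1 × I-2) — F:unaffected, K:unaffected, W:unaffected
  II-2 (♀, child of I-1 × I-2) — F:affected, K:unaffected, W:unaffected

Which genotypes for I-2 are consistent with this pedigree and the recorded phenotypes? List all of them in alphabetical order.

F/I-1 aff ·: ff
F/I-2 un ·: Ff
F/II-1 un I-1×I-2: Ff
F/II-2 aff I-1×I-2: ff
⇒ F over [I-1,I-2,II-1,II-2]: 1 consistent
K/I-1 un ·: KK|Kk
K/I-2 un ·: KK|Kk
K/II-1 un I-1×I-2: KK|Kk
K/II-2 un I-1×I-2: KK|Kk
⇒ K over [I-1,I-2,II-1,II-2]: 13 consistent
W/I-1 un ·: WW|Ww
W/I-2 ? ·: WW|Ww|ww
W/II-1 un I-1×I-2: WW|Ww
W/II-2 un I-1×I-2: WW|Ww
⇒ W over [I-1,I-2,II-1,II-2]: 15 consistent

I-2 ∈ {Ff KK WW, Ff KK Ww, Ff KK ww, Ff Kk WW, Ff Kk Ww, Ff Kk ww}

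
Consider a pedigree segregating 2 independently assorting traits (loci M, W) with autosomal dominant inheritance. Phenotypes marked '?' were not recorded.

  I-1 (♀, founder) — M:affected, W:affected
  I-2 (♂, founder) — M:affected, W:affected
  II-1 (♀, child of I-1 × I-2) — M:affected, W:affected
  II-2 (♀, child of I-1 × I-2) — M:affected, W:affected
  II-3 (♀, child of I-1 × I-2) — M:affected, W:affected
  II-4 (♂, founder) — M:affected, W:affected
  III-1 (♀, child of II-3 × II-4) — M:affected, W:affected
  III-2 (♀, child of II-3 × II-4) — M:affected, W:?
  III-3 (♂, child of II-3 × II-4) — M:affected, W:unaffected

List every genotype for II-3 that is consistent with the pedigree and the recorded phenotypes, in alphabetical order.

M/I-1 aff ·: Mm|MM
M/I-2 aff ·: Mm|MM
M/II-1 aff I-1×I-2: Mm|MM
M/II-2 aff I-1×I-2: Mm|MM
M/II-3 aff I-1×I-2: Mm|MM
M/II-4 aff ·: Mm|MM
M/III-1 aff II-3×II-4: Mm|MM
M/III-2 aff II-3×II-4: Mm|MM
M/III-3 aff II-3×II-4: Mm|MM
⇒ M over [I-1,I-2,II-1,II-2,II-3,II-4,III-1,III-2,III-3]: 309 consistent
W/I-1 aff ·: Ww|WW
W/I-2 aff ·: Ww|WW
W/II-1 aff I-1×I-2: Ww|WW
W/II-2 aff I-1×I-2: Ww|WW
W/II-3 aff I-1×I-2: Ww
W/II-4 aff ·: Ww
W/III-1 aff II-3×II-4: Ww|WW
W/III-2 ? II-3×II-4: ww|Ww|WW
W/III-3 un II-3×II-4: ww
⇒ W over [I-1,I-2,II-1,II-2,II-3,II-4,III-1,III-2,III-3]: 72 consistent

II-3 ∈ {MM Ww, Mm Ww}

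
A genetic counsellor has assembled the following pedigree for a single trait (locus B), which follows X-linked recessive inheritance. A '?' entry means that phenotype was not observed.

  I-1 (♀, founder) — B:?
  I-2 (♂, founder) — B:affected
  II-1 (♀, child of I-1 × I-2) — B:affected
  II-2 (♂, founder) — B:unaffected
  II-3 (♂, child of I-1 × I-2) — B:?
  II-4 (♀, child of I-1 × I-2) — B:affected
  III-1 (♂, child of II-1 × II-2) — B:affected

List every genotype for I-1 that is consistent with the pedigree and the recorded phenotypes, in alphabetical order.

I-1 ∈ {X^BX^b, X^bX^b}

B/I-1 ? ·: X^BX^b|X^bX^b
B/I-2 aff ·: X^bY
B/II-1 aff I-1×I-2: X^bX^b
B/II-2 un ·: X^BY
B/II-3 ? I-1×I-2: X^BY|X^bY
B/II-4 aff I-1×I-2: X^bX^b
B/III-1 aff II-1×II-2: X^bY
⇒ B over [I-1,I-2,II-1,II-2,II-3,II-4,III-1]: 3 consistent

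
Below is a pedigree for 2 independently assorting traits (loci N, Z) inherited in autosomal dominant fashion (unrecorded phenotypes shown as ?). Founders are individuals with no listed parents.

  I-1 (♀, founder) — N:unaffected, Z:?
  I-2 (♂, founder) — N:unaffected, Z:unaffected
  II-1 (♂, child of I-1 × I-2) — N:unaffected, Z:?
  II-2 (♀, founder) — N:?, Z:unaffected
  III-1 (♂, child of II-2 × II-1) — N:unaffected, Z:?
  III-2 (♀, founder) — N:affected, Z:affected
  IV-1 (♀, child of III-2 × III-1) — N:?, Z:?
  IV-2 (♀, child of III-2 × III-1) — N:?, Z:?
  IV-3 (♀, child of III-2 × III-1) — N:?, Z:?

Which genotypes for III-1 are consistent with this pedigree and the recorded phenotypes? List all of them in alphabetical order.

III-1 ∈ {nn Zz, nn zz}

N/I-1 un ·: nn
N/I-2 un ·: nn
N/II-1 un I-1×I-2: nn
N/II-2 ? ·: nn|Nn
N/III-1 un II-2×II-1: nn
N/III-2 aff ·: Nn|NN
N/IV-1 ? III-2×III-1: nn|Nn
N/IV-2 ? III-2×III-1: nn|Nn
N/IV-3 ? III-2×III-1: nn|Nn
⇒ N over [I-1,I-2,II-1,II-2,III-1,III-2,IV-1,IV-2,IV-3]: 18 consistent
Z/I-1 ? ·: zz|Zz|ZZ
Z/I-2 un ·: zz
Z/II-1 ? I-1×I-2: zz|Zz
Z/II-2 un ·: zz
Z/III-1 ? II-2×II-1: zz|Zz
Z/III-2 aff ·: Zz|ZZ
Z/IV-1 ? III-2×III-1: zz|Zz|ZZ
Z/IV-2 ? III-2×III-1: zz|Zz|ZZ
Z/IV-3 ? III-2×III-1: zz|Zz|ZZ
⇒ Z over [I-1,I-2,II-1,II-2,III-1,III-2,IV-1,IV-2,IV-3]: 106 consistent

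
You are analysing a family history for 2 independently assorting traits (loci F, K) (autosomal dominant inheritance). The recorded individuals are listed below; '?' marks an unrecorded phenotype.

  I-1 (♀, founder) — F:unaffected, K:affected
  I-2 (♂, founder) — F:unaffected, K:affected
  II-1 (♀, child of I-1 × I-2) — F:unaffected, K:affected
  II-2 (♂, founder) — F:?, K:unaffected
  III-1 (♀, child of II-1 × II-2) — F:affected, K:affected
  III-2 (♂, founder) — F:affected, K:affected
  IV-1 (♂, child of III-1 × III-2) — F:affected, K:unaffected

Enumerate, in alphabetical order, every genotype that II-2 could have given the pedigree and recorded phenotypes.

II-2 ∈ {FF kk, Ff kk}

F/I-1 un ·: ff
F/I-2 un ·: ff
F/II-1 un I-1×I-2: ff
F/II-2 ? ·: Ff|FF
F/III-1 aff II-1×II-2: Ff
F/III-2 aff ·: Ff|FF
F/IV-1 aff III-1×III-2: Ff|FF
⇒ F over [I-1,I-2,II-1,II-2,III-1,III-2,IV-1]: 8 consistent
K/I-1 aff ·: Kk|KK
K/I-2 aff ·: Kk|KK
K/II-1 aff I-1×I-2: Kk|KK
K/II-2 un ·: kk
K/III-1 aff II-1×II-2: Kk
K/III-2 aff ·: Kk
K/IV-1 un III-1×III-2: kk
⇒ K over [I-1,I-2,II-1,II-2,III-1,III-2,IV-1]: 7 consistent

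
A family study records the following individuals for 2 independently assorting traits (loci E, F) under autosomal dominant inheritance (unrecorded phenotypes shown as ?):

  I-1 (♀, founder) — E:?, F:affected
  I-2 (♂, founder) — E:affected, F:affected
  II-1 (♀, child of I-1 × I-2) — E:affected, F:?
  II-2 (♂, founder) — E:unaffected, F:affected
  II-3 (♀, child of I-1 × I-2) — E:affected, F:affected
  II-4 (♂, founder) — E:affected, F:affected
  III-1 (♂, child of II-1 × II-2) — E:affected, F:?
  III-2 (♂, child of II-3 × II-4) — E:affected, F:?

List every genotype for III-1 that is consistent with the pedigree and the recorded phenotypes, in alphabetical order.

III-1 ∈ {Ee FF, Ee Ff, Ee ff}

E/I-1 ? ·: ee|Ee|EE
E/I-2 aff ·: Ee|EE
E/II-1 aff I-1×I-2: Ee|EE
E/II-2 un ·: ee
E/II-3 aff I-1×I-2: Ee|EE
E/II-4 aff ·: Ee|EE
E/III-1 aff II-1×II-2: Ee
E/III-2 aff II-3×II-4: Ee|EE
⇒ E over [I-1,I-2,II-1,II-2,II-3,II-4,III-1,III-2]: 53 consistent
F/I-1 aff ·: Ff|FF
F/I-2 aff ·: Ff|FF
F/II-1 ? I-1×I-2: ff|Ff|FF
F/II-2 aff ·: Ff|FF
F/II-3 aff I-1×I-2: Ff|FF
F/II-4 aff ·: Ff|FF
F/III-1 ? II-1×II-2: ff|Ff|FF
F/III-2 ? II-3×II-4: ff|Ff|FF
⇒ F over [I-1,I-2,II-1,II-2,II-3,II-4,III-1,III-2]: 225 consistent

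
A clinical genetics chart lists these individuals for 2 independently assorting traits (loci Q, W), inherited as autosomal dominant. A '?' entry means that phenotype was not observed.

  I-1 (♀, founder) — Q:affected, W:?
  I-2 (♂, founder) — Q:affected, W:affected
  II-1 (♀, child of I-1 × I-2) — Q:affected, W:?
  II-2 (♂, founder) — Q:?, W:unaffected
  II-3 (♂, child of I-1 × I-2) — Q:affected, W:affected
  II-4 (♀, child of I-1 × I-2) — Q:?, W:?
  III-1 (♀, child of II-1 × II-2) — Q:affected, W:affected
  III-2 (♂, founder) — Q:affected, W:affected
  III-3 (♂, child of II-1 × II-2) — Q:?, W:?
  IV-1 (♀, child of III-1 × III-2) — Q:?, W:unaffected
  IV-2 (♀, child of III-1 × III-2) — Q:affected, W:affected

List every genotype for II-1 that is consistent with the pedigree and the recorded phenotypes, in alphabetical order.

Q/I-1 aff ·: Qq|QQ
Q/I-2 aff ·: Qq|QQ
Q/II-1 aff I-1×I-2: Qq|QQ
Q/II-2 ? ·: qq|Qq|QQ
Q/II-3 aff I-1×I-2: Qq|QQ
Q/II-4 ? I-1×I-2: qq|Qq|QQ
Q/III-1 aff II-1×II-2: Qq|QQ
Q/III-2 aff ·: Qq|QQ
Q/III-3 ? II-1×II-2: qq|Qq|QQ
Q/IV-1 ? III-1×III-2: qq|Qq|QQ
Q/IV-2 aff III-1×III-2: Qq|QQ
⇒ Q over [I-1,I-2,II-1,II-2,II-3,II-4,III-1,III-2,III-3,IV-1,IV-2]: 2005 consistent
W/I-1 ? ·: ww|Ww|WW
W/I-2 aff ·: Ww|WW
W/II-1 ? I-1×I-2: Ww|WW
W/II-2 un ·: ww
W/II-3 aff I-1×I-2: Ww|WW
W/II-4 ? I-1×I-2: ww|Ww|WW
W/III-1 aff II-1×II-2: Ww
W/III-2 aff ·: Ww
W/III-3 ? II-1×II-2: ww|Ww
W/IV-1 un III-1×III-2: ww
W/IV-2 aff III-1×III-2: Ww|WW
⇒ W over [I-1,I-2,II-1,II-2,II-3,II-4,III-1,III-2,III-3,IV-1,IV-2]: 98 consistent

II-1 ∈ {QQ WW, QQ Ww, Qq WW, Qq Ww}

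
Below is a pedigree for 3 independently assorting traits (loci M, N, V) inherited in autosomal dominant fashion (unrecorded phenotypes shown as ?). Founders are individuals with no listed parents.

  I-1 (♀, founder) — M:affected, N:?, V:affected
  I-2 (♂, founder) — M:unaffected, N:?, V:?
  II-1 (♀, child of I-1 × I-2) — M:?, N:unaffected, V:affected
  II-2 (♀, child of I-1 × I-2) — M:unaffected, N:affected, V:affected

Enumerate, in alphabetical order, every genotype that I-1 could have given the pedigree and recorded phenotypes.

M/I-1 aff ·: Mm
M/I-2 un ·: mm
M/II-1 ? I-1×I-2: mm|Mm
M/II-2 un I-1×I-2: mm
⇒ M over [I-1,I-2,II-1,II-2]: 2 consistent
N/I-1 ? ·: nn|Nn
N/I-2 ? ·: nn|Nn
N/II-1 un I-1×I-2: nn
N/II-2 aff I-1×I-2: Nn|NN
⇒ N over [I-1,I-2,II-1,II-2]: 4 consistent
V/I-1 aff ·: Vv|VV
V/I-2 ? ·: vv|Vv|VV
V/II-1 aff I-1×I-2: Vv|VV
V/II-2 aff I-1×I-2: Vv|VV
⇒ V over [I-1,I-2,II-1,II-2]: 15 consistent

I-1 ∈ {Mm Nn VV, Mm Nn Vv, Mm nn VV, Mm nn Vv}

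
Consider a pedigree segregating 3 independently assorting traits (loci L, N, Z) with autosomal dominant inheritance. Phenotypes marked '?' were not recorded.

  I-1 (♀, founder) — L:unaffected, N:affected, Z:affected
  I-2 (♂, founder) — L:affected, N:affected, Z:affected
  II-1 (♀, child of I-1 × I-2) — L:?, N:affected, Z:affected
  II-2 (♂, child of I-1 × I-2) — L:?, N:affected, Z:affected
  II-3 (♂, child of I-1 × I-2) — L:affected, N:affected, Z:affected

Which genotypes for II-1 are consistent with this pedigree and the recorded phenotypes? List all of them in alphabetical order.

L/I-1 un ·: ll
L/I-2 aff ·: Ll|LL
L/II-1 ? I-1×I-2: ll|Ll
L/II-2 ? I-1×I-2: ll|Ll
L/II-3 aff I-1×I-2: Ll
⇒ L over [I-1,I-2,II-1,II-2,II-3]: 5 consistent
N/I-1 aff ·: Nn|NN
N/I-2 aff ·: Nn|NN
N/II-1 aff I-1×I-2: Nn|NN
N/II-2 aff I-1×I-2: Nn|NN
N/II-3 aff I-1×I-2: Nn|NN
⇒ N over [I-1,I-2,II-1,II-2,II-3]: 25 consistent
Z/I-1 aff ·: Zz|ZZ
Z/I-2 aff ·: Zz|ZZ
Z/II-1 aff I-1×I-2: Zz|ZZ
Z/II-2 aff I-1×I-2: Zz|ZZ
Z/II-3 aff I-1×I-2: Zz|ZZ
⇒ Z over [I-1,I-2,II-1,II-2,II-3]: 25 consistent

II-1 ∈ {Ll NN ZZ, Ll NN Zz, Ll Nn ZZ, Ll Nn Zz, ll NN ZZ, ll NN Zz, ll Nn ZZ, ll Nn Zz}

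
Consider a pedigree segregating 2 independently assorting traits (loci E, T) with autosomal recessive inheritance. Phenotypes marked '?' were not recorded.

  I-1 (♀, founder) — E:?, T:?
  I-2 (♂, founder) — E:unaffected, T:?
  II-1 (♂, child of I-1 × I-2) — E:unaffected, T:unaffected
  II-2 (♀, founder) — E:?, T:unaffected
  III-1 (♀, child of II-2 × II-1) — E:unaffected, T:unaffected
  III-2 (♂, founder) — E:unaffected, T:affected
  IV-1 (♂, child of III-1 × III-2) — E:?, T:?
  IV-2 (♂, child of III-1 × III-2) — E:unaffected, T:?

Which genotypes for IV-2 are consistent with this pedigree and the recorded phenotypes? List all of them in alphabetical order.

IV-2 ∈ {EE Tt, EE tt, Ee Tt, Ee tt}

E/I-1 ? ·: EE|Ee|ee
E/I-2 un ·: EE|Ee
E/II-1 un I-1×I-2: EE|Ee
E/II-2 ? ·: EE|Ee|ee
E/III-1 un II-2×II-1: EE|Ee
E/III-2 un ·: EE|Ee
E/IV-1 ? III-1×III-2: EE|Ee|ee
E/IV-2 un III-1×III-2: EE|Ee
⇒ E over [I-1,I-2,II-1,II-2,III-1,III-2,IV-1,IV-2]: 320 consistent
T/I-1 ? ·: TT|Tt|tt
T/I-2 ? ·: TT|Tt|tt
T/II-1 un I-1×I-2: TT|Tt
T/II-2 un ·: TT|Tt
T/III-1 un II-2×II-1: TT|Tt
T/III-2 aff ·: tt
T/IV-1 ? III-1×III-2: Tt|tt
T/IV-2 ? III-1×III-2: Tt|tt
⇒ T over [I-1,I-2,II-1,II-2,III-1,III-2,IV-1,IV-2]: 94 consistent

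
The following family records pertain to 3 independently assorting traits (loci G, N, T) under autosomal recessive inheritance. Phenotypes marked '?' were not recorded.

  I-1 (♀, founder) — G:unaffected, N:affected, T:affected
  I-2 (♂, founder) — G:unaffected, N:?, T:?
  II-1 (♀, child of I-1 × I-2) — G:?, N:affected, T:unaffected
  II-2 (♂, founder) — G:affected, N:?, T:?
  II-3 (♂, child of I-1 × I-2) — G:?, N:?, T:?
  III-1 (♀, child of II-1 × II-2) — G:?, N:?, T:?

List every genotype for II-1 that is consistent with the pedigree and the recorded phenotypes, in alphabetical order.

G/I-1 un ·: GG|Gg
G/I-2 un ·: GG|Gg
G/II-1 ? I-1×I-2: GG|Gg|gg
G/II-2 aff ·: gg
G/II-3 ? I-1×I-2: GG|Gg|gg
G/III-1 ? II-1×II-2: Gg|gg
⇒ G over [I-1,I-2,II-1,II-2,II-3,III-1]: 25 consistent
N/I-1 aff ·: nn
N/I-2 ? ·: Nn|nn
N/II-1 aff I-1×I-2: nn
N/II-2 ? ·: NN|Nn|nn
N/II-3 ? I-1×I-2: Nn|nn
N/III-1 ? II-1×II-2: Nn|nn
⇒ N over [I-1,I-2,II-1,II-2,II-3,III-1]: 12 consistent
T/I-1 aff ·: tt
T/I-2 ? ·: TT|Tt
T/II-1 un I-1×I-2: Tt
T/II-2 ? ·: TT|Tt|tt
T/II-3 ? I-1×I-2: Tt|tt
T/III-1 ? II-1×II-2: TT|Tt|tt
⇒ T over [I-1,I-2,II-1,II-2,II-3,III-1]: 21 consistent

II-1 ∈ {GG nn Tt, Gg nn Tt, gg nn Tt}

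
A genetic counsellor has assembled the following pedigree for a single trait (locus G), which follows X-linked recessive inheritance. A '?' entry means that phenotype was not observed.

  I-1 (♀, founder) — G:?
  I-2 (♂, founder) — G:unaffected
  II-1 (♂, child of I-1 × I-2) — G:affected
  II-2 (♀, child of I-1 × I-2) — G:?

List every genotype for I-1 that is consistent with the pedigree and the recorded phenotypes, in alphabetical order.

I-1 ∈ {X^GX^g, X^gX^g}

G/I-1 ? ·: X^GX^g|X^gX^g
G/I-2 un ·: X^GY
G/II-1 aff I-1×I-2: X^gY
G/II-2 ? I-1×I-2: X^GX^G|X^GX^g
⇒ G over [I-1,I-2,II-1,II-2]: 3 consistent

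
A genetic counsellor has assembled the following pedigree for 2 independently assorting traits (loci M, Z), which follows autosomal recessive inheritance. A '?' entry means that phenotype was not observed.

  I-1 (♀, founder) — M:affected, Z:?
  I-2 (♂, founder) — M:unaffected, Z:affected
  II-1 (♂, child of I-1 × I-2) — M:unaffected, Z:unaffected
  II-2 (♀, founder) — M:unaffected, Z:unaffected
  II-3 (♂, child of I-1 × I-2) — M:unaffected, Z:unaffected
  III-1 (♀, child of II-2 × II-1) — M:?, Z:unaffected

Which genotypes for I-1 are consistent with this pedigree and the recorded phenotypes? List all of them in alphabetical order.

I-1 ∈ {mm ZZ, mm Zz}

M/I-1 aff ·: mm
M/I-2 un ·: MM|Mm
M/II-1 un I-1×I-2: Mm
M/II-2 un ·: MM|Mm
M/II-3 un I-1×I-2: Mm
M/III-1 ? II-2×II-1: MM|Mm|mm
⇒ M over [I-1,I-2,II-1,II-2,II-3,III-1]: 10 consistent
Z/I-1 ? ·: ZZ|Zz
Z/I-2 aff ·: zz
Z/II-1 un I-1×I-2: Zz
Z/II-2 un ·: ZZ|Zz
Z/II-3 un I-1×I-2: Zz
Z/III-1 un II-2×II-1: ZZ|Zz
⇒ Z over [I-1,I-2,II-1,II-2,II-3,III-1]: 8 consistent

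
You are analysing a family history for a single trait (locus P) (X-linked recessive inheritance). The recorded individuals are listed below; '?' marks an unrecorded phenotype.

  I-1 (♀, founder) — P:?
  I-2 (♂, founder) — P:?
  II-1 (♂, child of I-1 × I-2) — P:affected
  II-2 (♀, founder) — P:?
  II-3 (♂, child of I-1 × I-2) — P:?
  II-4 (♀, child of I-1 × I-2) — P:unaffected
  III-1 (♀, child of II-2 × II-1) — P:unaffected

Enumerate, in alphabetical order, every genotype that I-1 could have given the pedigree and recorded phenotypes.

I-1 ∈ {X^PX^p, X^pX^p}

P/I-1 ? ·: X^PX^p|X^pX^p
P/I-2 ? ·: X^PY|X^pY
P/II-1 aff I-1×I-2: X^pY
P/II-2 ? ·: X^PX^P|X^PX^p
P/II-3 ? I-1×I-2: X^PY|X^pY
P/II-4 un I-1×I-2: X^PX^P|X^PX^p
P/III-1 un II-2×II-1: X^PX^p
⇒ P over [I-1,I-2,II-1,II-2,II-3,II-4,III-1]: 14 consistent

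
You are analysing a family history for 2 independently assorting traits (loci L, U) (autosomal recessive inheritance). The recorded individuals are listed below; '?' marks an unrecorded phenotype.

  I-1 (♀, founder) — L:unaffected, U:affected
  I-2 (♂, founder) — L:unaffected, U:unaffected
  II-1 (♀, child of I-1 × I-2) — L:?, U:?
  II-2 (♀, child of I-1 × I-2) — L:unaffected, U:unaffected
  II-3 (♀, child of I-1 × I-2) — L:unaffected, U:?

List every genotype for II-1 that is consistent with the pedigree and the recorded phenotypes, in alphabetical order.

L/I-1 un ·: LL|Ll
L/I-2 un ·: LL|Ll
L/II-1 ? I-1×I-2: LL|Ll|ll
L/II-2 un I-1×I-2: LL|Ll
L/II-3 un I-1×I-2: LL|Ll
⇒ L over [I-1,I-2,II-1,II-2,II-3]: 29 consistent
U/I-1 aff ·: uu
U/I-2 un ·: UU|Uu
U/II-1 ? I-1×I-2: Uu|uu
U/II-2 un I-1×I-2: Uu
U/II-3 ? I-1×I-2: Uu|uu
⇒ U over [I-1,I-2,II-1,II-2,II-3]: 5 consistent

II-1 ∈ {LL Uu, LL uu, Ll Uu, Ll uu, ll Uu, ll uu}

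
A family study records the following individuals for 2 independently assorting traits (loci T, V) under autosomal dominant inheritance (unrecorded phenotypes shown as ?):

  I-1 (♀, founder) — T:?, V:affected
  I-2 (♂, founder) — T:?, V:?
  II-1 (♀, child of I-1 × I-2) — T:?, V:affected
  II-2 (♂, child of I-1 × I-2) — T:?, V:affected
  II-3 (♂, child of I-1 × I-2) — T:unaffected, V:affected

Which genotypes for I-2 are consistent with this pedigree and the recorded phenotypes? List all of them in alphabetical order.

I-2 ∈ {Tt VV, Tt Vv, Tt vv, tt VV, tt Vv, tt vv}

T/I-1 ? ·: tt|Tt
T/I-2 ? ·: tt|Tt
T/II-1 ? I-1×I-2: tt|Tt|TT
T/II-2 ? I-1×I-2: tt|Tt|TT
T/II-3 un I-1×I-2: tt
⇒ T over [I-1,I-2,II-1,II-2,II-3]: 18 consistent
V/I-1 aff ·: Vv|VV
V/I-2 ? ·: vv|Vv|VV
V/II-1 aff I-1×I-2: Vv|VV
V/II-2 aff I-1×I-2: Vv|VV
V/II-3 aff I-1×I-2: Vv|VV
⇒ V over [I-1,I-2,II-1,II-2,II-3]: 27 consistent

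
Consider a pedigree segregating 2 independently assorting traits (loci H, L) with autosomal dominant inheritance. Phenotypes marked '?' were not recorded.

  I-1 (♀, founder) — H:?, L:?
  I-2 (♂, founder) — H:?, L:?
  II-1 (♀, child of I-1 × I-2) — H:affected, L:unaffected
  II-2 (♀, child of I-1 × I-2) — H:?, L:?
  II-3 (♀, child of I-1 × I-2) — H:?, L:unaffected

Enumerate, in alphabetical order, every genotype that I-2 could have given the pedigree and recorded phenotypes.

I-2 ∈ {HH Ll, HH ll, Hh Ll, Hh ll, hh Ll, hh ll}

H/I-1 ? ·: hh|Hh|HH
H/I-2 ? ·: hh|Hh|HH
H/II-1 aff I-1×I-2: Hh|HH
H/II-2 ? I-1×I-2: hh|Hh|HH
H/II-3 ? I-1×I-2: hh|Hh|HH
⇒ H over [I-1,I-2,II-1,II-2,II-3]: 45 consistent
L/I-1 ? ·: ll|Ll
L/I-2 ? ·: ll|Ll
L/II-1 un I-1×I-2: ll
L/II-2 ? I-1×I-2: ll|Ll|LL
L/II-3 un I-1×I-2: ll
⇒ L over [I-1,I-2,II-1,II-2,II-3]: 8 consistent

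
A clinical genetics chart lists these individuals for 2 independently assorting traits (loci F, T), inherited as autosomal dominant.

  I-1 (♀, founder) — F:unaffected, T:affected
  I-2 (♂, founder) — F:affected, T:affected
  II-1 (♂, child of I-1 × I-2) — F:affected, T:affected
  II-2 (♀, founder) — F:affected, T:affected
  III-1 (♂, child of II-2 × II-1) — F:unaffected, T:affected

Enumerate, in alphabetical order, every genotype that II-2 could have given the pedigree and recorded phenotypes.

F/I-1 un ·: ff
F/I-2 aff ·: Ff|FF
F/II-1 aff I-1×I-2: Ff
F/II-2 aff ·: Ff
F/III-1 un II-2×II-1: ff
⇒ F over [I-1,I-2,II-1,II-2,III-1]: 2 consistent
T/I-1 aff ·: Tt|TT
T/I-2 aff ·: Tt|TT
T/II-1 aff I-1×I-2: Tt|TT
T/II-2 aff ·: Tt|TT
T/III-1 aff II-2×II-1: Tt|TT
⇒ T over [I-1,I-2,II-1,II-2,III-1]: 24 consistent

II-2 ∈ {Ff TT, Ff Tt}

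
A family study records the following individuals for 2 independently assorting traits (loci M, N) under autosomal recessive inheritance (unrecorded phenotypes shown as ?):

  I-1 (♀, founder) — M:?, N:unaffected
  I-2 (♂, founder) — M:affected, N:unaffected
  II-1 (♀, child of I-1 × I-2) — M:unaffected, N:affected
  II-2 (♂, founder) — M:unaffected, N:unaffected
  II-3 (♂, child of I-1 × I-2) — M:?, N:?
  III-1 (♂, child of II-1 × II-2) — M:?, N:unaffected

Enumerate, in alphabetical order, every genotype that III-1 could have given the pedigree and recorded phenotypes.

III-1 ∈ {MM Nn, Mm Nn, mm Nn}

M/I-1 ? ·: MM|Mm
M/I-2 aff ·: mm
M/II-1 un I-1×I-2: Mm
M/II-2 un ·: MM|Mm
M/II-3 ? I-1×I-2: Mm|mm
M/III-1 ? II-1×II-2: MM|Mm|mm
⇒ M over [I-1,I-2,II-1,II-2,II-3,III-1]: 15 consistent
N/I-1 un ·: Nn
N/I-2 un ·: Nn
N/II-1 aff I-1×I-2: nn
N/II-2 un ·: NN|Nn
N/II-3 ? I-1×I-2: NN|Nn|nn
N/III-1 un II-1×II-2: Nn
⇒ N over [I-1,I-2,II-1,II-2,II-3,III-1]: 6 consistent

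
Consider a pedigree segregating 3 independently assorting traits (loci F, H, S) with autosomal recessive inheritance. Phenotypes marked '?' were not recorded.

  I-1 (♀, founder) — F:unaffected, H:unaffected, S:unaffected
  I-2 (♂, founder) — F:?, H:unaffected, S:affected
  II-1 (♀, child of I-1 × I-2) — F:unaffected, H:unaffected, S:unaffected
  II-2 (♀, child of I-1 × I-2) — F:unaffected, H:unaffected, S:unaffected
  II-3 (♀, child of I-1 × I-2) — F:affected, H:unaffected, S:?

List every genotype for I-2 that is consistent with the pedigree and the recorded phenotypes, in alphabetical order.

F/I-1 un ·: Ff
F/I-2 ? ·: Ff|ff
F/II-1 un I-1×I-2: FF|Ff
F/II-2 un I-1×I-2: FF|Ff
F/II-3 aff I-1×I-2: ff
⇒ F over [I-1,I-2,II-1,II-2,II-3]: 5 consistent
H/I-1 un ·: HH|Hh
H/I-2 un ·: HH|Hh
H/II-1 un I-1×I-2: HH|Hh
H/II-2 un I-1×I-2: HH|Hh
H/II-3 un I-1×I-2: HH|Hh
⇒ H over [I-1,I-2,II-1,II-2,II-3]: 25 consistent
S/I-1 un ·: SS|Ss
S/I-2 aff ·: ss
S/II-1 un I-1×I-2: Ss
S/II-2 un I-1×I-2: Ss
S/II-3 ? I-1×I-2: Ss|ss
⇒ S over [I-1,I-2,II-1,II-2,II-3]: 3 consistent

I-2 ∈ {Ff HH ss, Ff Hh ss, ff HH ss, ff Hh ss}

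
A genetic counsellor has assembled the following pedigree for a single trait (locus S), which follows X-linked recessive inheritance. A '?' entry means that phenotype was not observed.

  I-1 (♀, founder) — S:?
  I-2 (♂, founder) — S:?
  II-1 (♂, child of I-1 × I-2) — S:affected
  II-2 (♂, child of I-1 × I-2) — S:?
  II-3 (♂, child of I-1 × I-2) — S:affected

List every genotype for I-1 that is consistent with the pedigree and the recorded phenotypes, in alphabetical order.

S/I-1 ? ·: X^SX^s|X^sX^s
S/I-2 ? ·: X^SY|X^sY
S/II-1 aff I-1×I-2: X^sY
S/II-2 ? I-1×I-2: X^SY|X^sY
S/II-3 aff I-1×I-2: X^sY
⇒ S over [I-1,I-2,II-1,II-2,II-3]: 6 consistent

I-1 ∈ {X^SX^s, X^sX^s}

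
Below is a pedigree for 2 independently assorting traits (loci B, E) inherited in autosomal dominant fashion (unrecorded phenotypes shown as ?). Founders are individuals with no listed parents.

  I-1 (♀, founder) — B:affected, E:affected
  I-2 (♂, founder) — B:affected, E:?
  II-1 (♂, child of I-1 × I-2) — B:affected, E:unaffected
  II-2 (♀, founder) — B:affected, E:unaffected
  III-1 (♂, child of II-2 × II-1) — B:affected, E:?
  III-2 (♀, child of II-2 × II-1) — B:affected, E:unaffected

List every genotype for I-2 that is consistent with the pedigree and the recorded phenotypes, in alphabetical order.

I-2 ∈ {BB Ee, BB ee, Bb Ee, Bb ee}

B/I-1 aff ·: Bb|BB
B/I-2 aff ·: Bb|BB
B/II-1 aff I-1×I-2: Bb|BB
B/II-2 aff ·: Bb|BB
B/III-1 aff II-2×II-1: Bb|BB
B/III-2 aff II-2×II-1: Bb|BB
⇒ B over [I-1,I-2,II-1,II-2,III-1,III-2]: 44 consistent
E/I-1 aff ·: Ee
E/I-2 ? ·: ee|Ee
E/II-1 un I-1×I-2: ee
E/II-2 un ·: ee
E/III-1 ? II-2×II-1: ee
E/III-2 un II-2×II-1: ee
⇒ E over [I-1,I-2,II-1,II-2,III-1,III-2]: 2 consistent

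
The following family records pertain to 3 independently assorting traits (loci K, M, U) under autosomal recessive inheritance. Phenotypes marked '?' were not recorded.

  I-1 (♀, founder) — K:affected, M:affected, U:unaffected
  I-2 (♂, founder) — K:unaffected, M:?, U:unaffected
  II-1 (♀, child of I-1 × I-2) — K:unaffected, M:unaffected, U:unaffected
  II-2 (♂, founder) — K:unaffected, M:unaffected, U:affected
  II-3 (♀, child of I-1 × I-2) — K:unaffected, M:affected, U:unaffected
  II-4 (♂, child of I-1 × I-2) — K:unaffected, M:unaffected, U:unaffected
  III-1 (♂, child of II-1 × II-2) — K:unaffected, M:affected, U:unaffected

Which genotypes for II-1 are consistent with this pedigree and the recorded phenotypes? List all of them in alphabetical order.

K/I-1 aff ·: kk
K/I-2 un ·: KK|Kk
K/II-1 un I-1×I-2: Kk
K/II-2 un ·: KK|Kk
K/II-3 un I-1×I-2: Kk
K/II-4 un I-1×I-2: Kk
K/III-1 un II-1×II-2: KK|Kk
⇒ K over [I-1,I-2,II-1,II-2,II-3,II-4,III-1]: 8 consistent
M/I-1 aff ·: mm
M/I-2 ? ·: Mm
M/II-1 un I-1×I-2: Mm
M/II-2 un ·: Mm
M/II-3 aff I-1×I-2: mm
M/II-4 un I-1×I-2: Mm
M/III-1 aff II-1×II-2: mm
⇒ M over [I-1,I-2,II-1,II-2,II-3,II-4,III-1]: 1 consistent
U/I-1 un ·: UU|Uu
U/I-2 un ·: UU|Uu
U/II-1 un I-1×I-2: UU|Uu
U/II-2 aff ·: uu
U/II-3 un I-1×I-2: UU|Uu
U/II-4 un I-1×I-2: UU|Uu
U/III-1 un II-1×II-2: Uu
⇒ U over [I-1,I-2,II-1,II-2,II-3,II-4,III-1]: 25 consistent

II-1 ∈ {Kk Mm UU, Kk Mm Uu}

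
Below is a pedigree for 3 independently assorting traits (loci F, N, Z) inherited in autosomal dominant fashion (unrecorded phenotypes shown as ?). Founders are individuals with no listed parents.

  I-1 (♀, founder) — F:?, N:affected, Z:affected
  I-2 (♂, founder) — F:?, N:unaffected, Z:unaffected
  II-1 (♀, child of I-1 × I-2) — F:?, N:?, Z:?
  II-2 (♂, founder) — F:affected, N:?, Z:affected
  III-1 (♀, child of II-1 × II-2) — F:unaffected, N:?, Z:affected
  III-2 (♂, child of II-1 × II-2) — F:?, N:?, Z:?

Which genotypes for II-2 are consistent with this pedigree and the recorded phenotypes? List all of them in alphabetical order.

F/I-1 ? ·: ff|Ff|FF
F/I-2 ? ·: ff|Ff|FF
F/II-1 ? I-1×I-2: ff|Ff
F/II-2 aff ·: Ff
F/III-1 un II-1×II-2: ff
F/III-2 ? II-1×II-2: ff|Ff|FF
⇒ F over [I-1,I-2,II-1,II-2,III-1,III-2]: 29 consistent
N/I-1 aff ·: Nn|NN
N/I-2 un ·: nn
N/II-1 ? I-1×I-2: nn|Nn
N/II-2 ? ·: nn|Nn|NN
N/III-1 ? II-1×II-2: nn|Nn|NN
N/III-2 ? II-1×II-2: nn|Nn|NN
⇒ N over [I-1,I-2,II-1,II-2,III-1,III-2]: 40 consistent
Z/I-1 aff ·: Zz|ZZ
Z/I-2 un ·: zz
Z/II-1 ? I-1×I-2: zz|Zz
Z/II-2 aff ·: Zz|ZZ
Z/III-1 aff II-1×II-2: Zz|ZZ
Z/III-2 ? II-1×II-2: zz|Zz|ZZ
⇒ Z over [I-1,I-2,II-1,II-2,III-1,III-2]: 23 consistent

II-2 ∈ {Ff NN ZZ, Ff NN Zz, Ff Nn ZZ, Ff Nn Zz, Ff nn ZZ, Ff nn Zz}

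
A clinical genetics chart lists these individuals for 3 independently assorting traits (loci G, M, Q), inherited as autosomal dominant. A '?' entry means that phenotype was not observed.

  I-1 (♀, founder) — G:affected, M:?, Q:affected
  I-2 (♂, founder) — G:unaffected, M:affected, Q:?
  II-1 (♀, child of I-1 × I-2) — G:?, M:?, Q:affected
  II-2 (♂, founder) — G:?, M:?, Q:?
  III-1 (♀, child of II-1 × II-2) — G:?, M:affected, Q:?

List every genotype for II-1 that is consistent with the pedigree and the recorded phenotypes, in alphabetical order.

G/I-1 aff ·: Gg|GG
G/I-2 un ·: gg
G/II-1 ? I-1×I-2: gg|Gg
G/II-2 ? ·: gg|Gg|GG
G/III-1 ? II-1×II-2: gg|Gg|GG
⇒ G over [I-1,I-2,II-1,II-2,III-1]: 18 consistent
M/I-1 ? ·: mm|Mm|MM
M/I-2 aff ·: Mm|MM
M/II-1 ? I-1×I-2: mm|Mm|MM
M/II-2 ? ·: mm|Mm|MM
M/III-1 aff II-1×II-2: Mm|MM
⇒ M over [I-1,I-2,II-1,II-2,III-1]: 45 consistent
Q/I-1 aff ·: Qq|QQ
Q/I-2 ? ·: qq|Qq|QQ
Q/II-1 aff I-1×I-2: Qq|QQ
Q/II-2 ? ·: qq|Qq|QQ
Q/III-1 ? II-1×II-2: qq|Qq|QQ
⇒ Q over [I-1,I-2,II-1,II-2,III-1]: 51 consistent

II-1 ∈ {Gg MM QQ, Gg MM Qq, Gg Mm QQ, Gg Mm Qq, Gg mm QQ, Gg mm Qq, gg MM QQ, gg MM Qq, gg Mm QQ, gg Mm Qq, gg mm QQ, gg mm Qq}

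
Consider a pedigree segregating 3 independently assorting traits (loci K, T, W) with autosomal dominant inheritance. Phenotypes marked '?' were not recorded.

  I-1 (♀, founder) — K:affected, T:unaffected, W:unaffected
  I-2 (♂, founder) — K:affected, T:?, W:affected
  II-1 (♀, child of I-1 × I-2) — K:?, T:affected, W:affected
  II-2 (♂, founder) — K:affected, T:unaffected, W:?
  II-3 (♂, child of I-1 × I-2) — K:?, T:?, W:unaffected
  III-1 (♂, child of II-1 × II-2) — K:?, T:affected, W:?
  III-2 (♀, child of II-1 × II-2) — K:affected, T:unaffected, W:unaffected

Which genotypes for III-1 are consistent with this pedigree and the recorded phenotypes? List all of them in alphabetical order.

III-1 ∈ {KK Tt WW, KK Tt Ww, KK Tt ww, Kk Tt WW, Kk Tt Ww, Kk Tt ww, kk Tt WW, kk Tt Ww, kk Tt ww}

K/I-1 aff ·: Kk|KK
K/I-2 aff ·: Kk|KK
K/II-1 ? I-1×I-2: kk|Kk|KK
K/II-2 aff ·: Kk|KK
K/II-3 ? I-1×I-2: kk|Kk|KK
K/III-1 ? II-1×II-2: kk|Kk|KK
K/III-2 aff II-1×II-2: Kk|KK
⇒ K over [I-1,I-2,II-1,II-2,II-3,III-1,III-2]: 119 consistent
T/I-1 un ·: tt
T/I-2 ? ·: Tt|TT
T/II-1 aff I-1×I-2: Tt
T/II-2 un ·: tt
T/II-3 ? I-1×I-2: tt|Tt
T/III-1 aff II-1×II-2: Tt
T/III-2 un II-1×II-2: tt
⇒ T over [I-1,I-2,II-1,II-2,II-3,III-1,III-2]: 3 consistent
W/I-1 un ·: ww
W/I-2 aff ·: Ww
W/II-1 aff I-1×I-2: Ww
W/II-2 ? ·: ww|Ww
W/II-3 un I-1×I-2: ww
W/III-1 ? II-1×II-2: ww|Ww|WW
W/III-2 un II-1×II-2: ww
⇒ W over [I-1,I-2,II-1,II-2,II-3,III-1,III-2]: 5 consistent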